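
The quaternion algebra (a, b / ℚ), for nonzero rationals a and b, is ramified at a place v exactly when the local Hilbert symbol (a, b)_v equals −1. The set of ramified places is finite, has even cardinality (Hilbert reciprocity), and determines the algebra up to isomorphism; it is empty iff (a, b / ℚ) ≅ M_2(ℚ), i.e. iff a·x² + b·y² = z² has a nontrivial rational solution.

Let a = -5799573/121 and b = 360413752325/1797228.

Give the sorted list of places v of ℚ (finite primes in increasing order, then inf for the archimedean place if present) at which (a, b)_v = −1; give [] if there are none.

(a, b) ≡ (-3813, 45004839) mod (ℚ^×)²; places V = {2, 3, 5, 11, 13, 29, 31, 37, 41, 43, ∞}.
(a,b)_37: α=0, u≡14; β=1, v≡26 (mod 37); (14|37)=-1, (26|37)=+1; sign (−1)^0·-1^1·+1^0 = -1.
(a,b)_29: α=0, u≡10; β=1, v≡2 (mod 29); (10|29)=-1, (2|29)=-1; sign (−1)^0·-1^1·-1^0 = -1.
(a,b)_43: α=0, u≡15; β=-2, v≡32 (mod 43); (15|43)=+1, (32|43)=-1; sign (−1)^0·+1^-2·-1^0 = +1.
(a,b)_5: α=0, u≡2; β=2, v≡1 (mod 5); (2|5)=-1, (1|5)=+1; sign (−1)^0·-1^2·+1^0 = +1.
(a,b)_41: α=1, u≡22; β=1, v≡13 (mod 41); (22|41)=-1, (13|41)=-1; sign (−1)^0·-1^1·-1^1 = +1.
(a,b)_13: α=2, u≡4; β=0, v≡4 (mod 13); (4|13)=+1, (4|13)=+1; sign (−1)^0·+1^0·+1^2 = +1.
(a,b)_11: α=-2, u≡1; β=1, v≡9 (mod 11); (1|11)=+1, (9|11)=+1; sign (−1)^0·+1^1·+1^-2 = +1.
(a,b)_31: α=1, u≡20; β=3, v≡5 (mod 31); (20|31)=+1, (5|31)=+1; sign (−1)^1·+1^3·+1^1 = -1.
(a,b)_∞: sgn(-3813)=−, sgn(45004839)=+, so +1.
(a,b)_2: α=0, β=-2; u≡3, v≡7 (mod 8); ε(u)ε(v)=1·1, αω(v)=0·0, βω(u)=-2·1; sum ≡ 1  ⇒  -1.
(a,b)_3: α=3, u≡1; β=-5, v≡2 (mod 3); (1|3)=+1, (2|3)=-1; sign (−1)^1·+1^-5·-1^3 = +1.
Ram(-3813, 45004839) = {2, 29, 31, 37}; no ℚ_2-point on the conic.

[2, 29, 31, 37]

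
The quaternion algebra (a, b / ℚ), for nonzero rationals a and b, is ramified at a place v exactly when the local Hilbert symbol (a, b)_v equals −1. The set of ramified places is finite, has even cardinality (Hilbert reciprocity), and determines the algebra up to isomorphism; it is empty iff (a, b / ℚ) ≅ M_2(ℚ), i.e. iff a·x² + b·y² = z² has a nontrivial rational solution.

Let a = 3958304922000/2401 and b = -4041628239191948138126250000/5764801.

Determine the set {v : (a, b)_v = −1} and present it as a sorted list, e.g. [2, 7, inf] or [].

(a, b) ≡ (230945, -37145) mod (ℚ^×)²; places V = {2, 3, 5, 7, 11, 13, 17, 19, 23, ∞}.
(a,b)_23: α=2, u≡1; β=5, v≡3 (mod 23); (1|23)=+1, (3|23)=+1; sign (−1)^0·+1^5·+1^2 = +1.
(a,b)_∞: sgn(230945)=+, sgn(-37145)=−, so +1.
(a,b)_5: α=3, u≡1; β=7, v≡4 (mod 5); (1|5)=+1, (4|5)=+1; sign (−1)^0·+1^7·+1^3 = +1.
(a,b)_11: α=1, u≡8; β=2, v≡7 (mod 11); (8|11)=-1, (7|11)=-1; sign (−1)^0·-1^2·-1^1 = -1.
(a,b)_3: α=4, u≡2; β=6, v≡1 (mod 3); (2|3)=-1, (1|3)=+1; sign (−1)^0·-1^6·+1^4 = +1.
(a,b)_7: α=-4, u≡2; β=-8, v≡4 (mod 7); (2|7)=+1, (4|7)=+1; sign (−1)^0·+1^-8·+1^-4 = +1.
(a,b)_13: α=1, u≡2; β=2, v≡10 (mod 13); (2|13)=-1, (10|13)=+1; sign (−1)^0·-1^2·+1^1 = +1.
(a,b)_2: α=4, β=4; u≡1, v≡7 (mod 8); ε(u)ε(v)=0·1, αω(v)=4·0, βω(u)=4·0; sum ≡ 0  ⇒  +1.
(a,b)_17: α=1, u≡15; β=3, v≡4 (mod 17); (15|17)=+1, (4|17)=+1; sign (−1)^0·+1^3·+1^1 = +1.
(a,b)_19: α=1, u≡8; β=3, v≡3 (mod 19); (8|19)=-1, (3|19)=-1; sign (−1)^1·-1^3·-1^1 = -1.
|Ram(230945, -37145)| = 2, even; anisotropic at {11, 19}.

[11, 19]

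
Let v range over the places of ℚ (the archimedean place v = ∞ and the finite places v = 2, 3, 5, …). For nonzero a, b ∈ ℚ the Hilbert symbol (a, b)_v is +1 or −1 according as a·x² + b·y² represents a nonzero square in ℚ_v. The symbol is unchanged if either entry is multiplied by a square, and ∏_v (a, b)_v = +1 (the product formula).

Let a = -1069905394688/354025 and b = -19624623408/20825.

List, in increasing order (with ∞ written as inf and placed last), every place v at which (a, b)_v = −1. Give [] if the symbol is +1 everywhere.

[23, inf]

Mod squares: a ≡ -11687, b ≡ -13708851. Check v ∈ {∞, 2, 3, 5, 7, 13, 17, 23, 29, 31}.
v=∞: -11687 < 0 and -13708851 < 0  ⇒  (a,b)_∞ = -1.
v=17: a=17^-2·(≡13), b=17^-1·(≡13) mod 17; (13|17)=+1, (13|17)=+1; (−1)^{-2·-1·8}·(+1)^-1·(+1)^-2 = +1.
v=23: a=23^2·(≡14), b=23^1·(≡12) mod 23; (14|23)=-1, (12|23)=+1; (−1)^{2·1·11}·(-1)^1·(+1)^2 = -1.
v=29: a=29^1·(≡19), b=29^1·(≡26) mod 29; (19|29)=-1, (26|29)=-1; (−1)^{1·1·14}·(-1)^1·(-1)^1 = +1.
v=13: a=13^3·(≡6), b=13^3·(≡8) mod 13; (6|13)=-1, (8|13)=-1; (−1)^{3·3·6}·(-1)^3·(-1)^3 = +1.
v=2: v_2(a)=10, v_2(b)=4; units ≡ 1, 5 (mod 8); ε·ε+αω+βω = 0·0+10·1+4·0 ≡ 0  ⇒  (a,b)_2 = +1.
v=7: a=7^-2·(≡3), b=7^-2·(≡6) mod 7; (3|7)=-1, (6|7)=-1; (−1)^{-2·-2·3}·(-1)^-2·(-1)^-2 = +1.
v=5: a=5^-2·(≡2), b=5^-2·(≡4) mod 5; (2|5)=-1, (4|5)=+1; (−1)^{-2·-2·2}·(-1)^-2·(+1)^-2 = +1.
v=3: a=3^0·(≡1), b=3^3·(≡1) mod 3; (1|3)=+1, (1|3)=+1; (−1)^{0·3·1}·(+1)^3·(+1)^0 = +1.
v=31: a=31^1·(≡3), b=31^1·(≡5) mod 31; (3|31)=-1, (5|31)=+1; (−1)^{1·1·15}·(-1)^1·(+1)^1 = +1.
(-11687, -13708851 / ℚ) ramifies at {23, ∞}: a division algebra.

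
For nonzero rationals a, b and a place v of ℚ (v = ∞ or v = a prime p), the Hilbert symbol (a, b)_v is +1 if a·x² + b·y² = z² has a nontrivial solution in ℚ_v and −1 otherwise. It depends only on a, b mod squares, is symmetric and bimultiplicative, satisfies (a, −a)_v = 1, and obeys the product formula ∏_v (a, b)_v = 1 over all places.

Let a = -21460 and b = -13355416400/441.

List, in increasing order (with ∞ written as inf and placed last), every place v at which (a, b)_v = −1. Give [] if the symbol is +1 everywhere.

[2, 29, 37, inf]

(a, b) ≡ (-5365, -29) mod (ℚ^×)²; places V = {2, 3, 5, 7, 29, 37, ∞}.
(a,b)_7: α=0, u≡2; β=-2, v≡5 (mod 7); (2|7)=+1, (5|7)=-1; sign (−1)^0·+1^-2·-1^0 = +1.
(a,b)_3: α=0, u≡2; β=-2, v≡1 (mod 3); (2|3)=-1, (1|3)=+1; sign (−1)^0·-1^-2·+1^0 = +1.
(a,b)_2: α=2, β=4; u≡3, v≡3 (mod 8); ε(u)ε(v)=1·1, αω(v)=2·1, βω(u)=4·1; sum ≡ 1  ⇒  -1.
(a,b)_37: α=1, u≡12; β=2, v≡23 (mod 37); (12|37)=+1, (23|37)=-1; sign (−1)^0·+1^2·-1^1 = -1.
(a,b)_29: α=1, u≡14; β=3, v≡6 (mod 29); (14|29)=-1, (6|29)=+1; sign (−1)^0·-1^3·+1^1 = -1.
(a,b)_5: α=1, u≡3; β=2, v≡4 (mod 5); (3|5)=-1, (4|5)=+1; sign (−1)^0·-1^2·+1^1 = +1.
(a,b)_∞: sgn(-5365)=−, sgn(-29)=−, so -1.
Ram(-5365, -29) = {2, 29, 37, ∞}; no ℚ_2-point on the conic.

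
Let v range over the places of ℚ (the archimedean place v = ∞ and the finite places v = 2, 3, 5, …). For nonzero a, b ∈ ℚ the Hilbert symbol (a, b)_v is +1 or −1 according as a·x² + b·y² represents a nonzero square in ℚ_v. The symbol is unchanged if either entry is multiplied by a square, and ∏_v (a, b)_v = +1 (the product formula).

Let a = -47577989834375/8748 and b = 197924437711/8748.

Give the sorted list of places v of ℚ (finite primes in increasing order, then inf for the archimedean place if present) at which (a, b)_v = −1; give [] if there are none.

[3, 5, 11, 13, 17, 19]

(a, b) ≡ (-4849845, 74613) mod (ℚ^×)²; places V = {2, 3, 5, 7, 11, 13, 17, 19, 31, ∞}.
(a,b)_∞: sgn(-4849845)=−, sgn(74613)=+, so +1.
(a,b)_3: α=-7, u≡1; β=-7, v≡1 (mod 3); (1|3)=+1, (1|3)=+1; sign (−1)^1·+1^-7·+1^-7 = -1.
(a,b)_31: α=2, u≡29; β=2, v≡6 (mod 31); (29|31)=-1, (6|31)=-1; sign (−1)^0·-1^2·-1^2 = +1.
(a,b)_13: α=1, u≡4; β=2, v≡7 (mod 13); (4|13)=+1, (7|13)=-1; sign (−1)^0·+1^2·-1^1 = -1.
(a,b)_7: α=3, u≡2; β=3, v≡3 (mod 7); (2|7)=+1, (3|7)=-1; sign (−1)^1·+1^3·-1^3 = +1.
(a,b)_11: α=1, u≡8; β=1, v≡6 (mod 11); (8|11)=-1, (6|11)=-1; sign (−1)^1·-1^1·-1^1 = -1.
(a,b)_19: α=1, u≡10; β=1, v≡13 (mod 19); (10|19)=-1, (13|19)=-1; sign (−1)^1·-1^1·-1^1 = -1.
(a,b)_2: α=-2, β=-2; u≡3, v≡5 (mod 8); ε(u)ε(v)=1·0, αω(v)=-2·1, βω(u)=-2·1; sum ≡ 0  ⇒  +1.
(a,b)_17: α=1, u≡8; β=1, v≡12 (mod 17); (8|17)=+1, (12|17)=-1; sign (−1)^0·+1^1·-1^1 = -1.
(a,b)_5: α=5, u≡1; β=0, v≡2 (mod 5); (1|5)=+1, (2|5)=-1; sign (−1)^0·+1^0·-1^5 = -1.
Ram(-4849845, 74613) = {3, 5, 11, 13, 17, 19}; no ℚ_3-point on the conic.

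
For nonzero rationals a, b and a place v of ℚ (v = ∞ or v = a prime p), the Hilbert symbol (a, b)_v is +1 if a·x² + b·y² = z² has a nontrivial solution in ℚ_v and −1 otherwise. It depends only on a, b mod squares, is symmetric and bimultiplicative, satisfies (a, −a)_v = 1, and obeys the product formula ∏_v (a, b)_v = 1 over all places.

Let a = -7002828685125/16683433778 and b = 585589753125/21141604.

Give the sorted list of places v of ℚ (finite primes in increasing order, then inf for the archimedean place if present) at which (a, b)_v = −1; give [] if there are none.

Mod squares: a ≡ -10, b ≡ 5. Check v ∈ {∞, 2, 3, 5, 7, 11, 13, 17, 19, 23}.
v=13: a=13^2·(≡1), b=13^4·(≡2) mod 13; (1|13)=+1, (2|13)=-1; (−1)^{2·4·6}·(+1)^4·(-1)^2 = +1.
v=23: a=23^-2·(≡4), b=23^0·(≡11) mod 23; (4|23)=+1, (11|23)=-1; (−1)^{-2·0·11}·(+1)^0·(-1)^-2 = +1.
v=17: a=17^4·(≡11), b=17^0·(≡12) mod 17; (11|17)=-1, (12|17)=-1; (−1)^{4·0·8}·(-1)^0·(-1)^4 = +1.
v=∞: -10 < 0 and 5 > 0  ⇒  (a,b)_∞ = +1.
v=2: v_2(a)=-1, v_2(b)=-2; units ≡ 3, 5 (mod 8); ε·ε+αω+βω = 1·0+-1·1+-2·1 ≡ 1  ⇒  (a,b)_2 = -1.
v=11: a=11^-2·(≡3), b=11^-4·(≡1) mod 11; (3|11)=+1, (1|11)=+1; (−1)^{-2·-4·5}·(+1)^-4·(+1)^-2 = +1.
v=7: a=7^2·(≡4), b=7^0·(≡6) mod 7; (4|7)=+1, (6|7)=-1; (−1)^{2·0·3}·(+1)^0·(-1)^2 = +1.
v=3: a=3^4·(≡2), b=3^8·(≡2) mod 3; (2|3)=-1, (2|3)=-1; (−1)^{4·8·1}·(-1)^8·(-1)^4 = +1.
v=19: a=19^-4·(≡5), b=19^-2·(≡17) mod 19; (5|19)=+1, (17|19)=+1; (−1)^{-4·-2·9}·(+1)^-2·(+1)^-4 = +1.
v=5: a=5^3·(≡3), b=5^5·(≡4) mod 5; (3|5)=-1, (4|5)=+1; (−1)^{3·5·2}·(-1)^5·(+1)^3 = -1.
|Ram(-10, 5)| = 2, even; anisotropic at {2, 5}.

[2, 5]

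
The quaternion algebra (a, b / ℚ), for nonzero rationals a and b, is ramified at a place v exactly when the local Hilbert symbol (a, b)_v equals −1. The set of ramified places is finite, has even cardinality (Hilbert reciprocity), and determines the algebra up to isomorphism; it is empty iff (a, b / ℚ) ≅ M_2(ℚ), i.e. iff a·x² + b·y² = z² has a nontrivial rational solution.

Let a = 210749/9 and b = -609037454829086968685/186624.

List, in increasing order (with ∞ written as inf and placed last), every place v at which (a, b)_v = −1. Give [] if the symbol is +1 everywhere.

[7, 11, 17, 23]

Mod squares: a ≡ 4301, b ≡ -13685. Check v ∈ {∞, 2, 3, 5, 7, 11, 13, 17, 23}.
v=5: a=5^0·(≡1), b=5^1·(≡2) mod 5; (1|5)=+1, (2|5)=-1; (−1)^{0·1·2}·(+1)^1·(-1)^0 = +1.
v=17: a=17^1·(≡8), b=17^3·(≡5) mod 17; (8|17)=+1, (5|17)=-1; (−1)^{1·3·8}·(+1)^3·(-1)^1 = -1.
v=23: a=23^1·(≡1), b=23^3·(≡16) mod 23; (1|23)=+1, (16|23)=+1; (−1)^{1·3·11}·(+1)^3·(+1)^1 = -1.
v=13: a=13^0·(≡5), b=13^2·(≡3) mod 13; (5|13)=-1, (3|13)=+1; (−1)^{0·2·6}·(-1)^2·(+1)^0 = +1.
v=7: a=7^2·(≡5), b=7^7·(≡5) mod 7; (5|7)=-1, (5|7)=-1; (−1)^{2·7·3}·(-1)^7·(-1)^2 = -1.
v=∞: 4301 > 0 and -13685 < 0  ⇒  (a,b)_∞ = +1.
v=11: a=11^1·(≡7), b=11^4·(≡2) mod 11; (7|11)=-1, (2|11)=-1; (−1)^{1·4·5}·(-1)^4·(-1)^1 = -1.
v=2: v_2(a)=0, v_2(b)=-8; units ≡ 5, 3 (mod 8); ε·ε+αω+βω = 0·1+0·1+-8·1 ≡ 0  ⇒  (a,b)_2 = +1.
v=3: a=3^-2·(≡2), b=3^-6·(≡1) mod 3; (2|3)=-1, (1|3)=+1; (−1)^{-2·-6·1}·(-1)^-6·(+1)^-2 = +1.
(4301, -13685 / ℚ) ramifies at {7, 11, 17, 23}: a division algebra.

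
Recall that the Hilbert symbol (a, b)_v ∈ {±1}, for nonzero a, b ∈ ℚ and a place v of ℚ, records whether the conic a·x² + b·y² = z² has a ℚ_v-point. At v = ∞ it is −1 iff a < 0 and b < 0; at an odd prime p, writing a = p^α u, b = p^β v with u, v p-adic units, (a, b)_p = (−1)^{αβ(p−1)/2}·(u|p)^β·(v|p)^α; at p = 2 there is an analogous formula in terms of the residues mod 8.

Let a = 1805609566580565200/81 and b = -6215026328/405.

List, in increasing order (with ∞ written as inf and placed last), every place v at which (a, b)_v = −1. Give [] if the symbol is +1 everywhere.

Mod squares: a ≡ 2093, b ≡ -299710. Check v ∈ {∞, 2, 3, 5, 7, 13, 17, 23, 41, 43}.
v=43: a=43^2·(≡27), b=43^1·(≡32) mod 43; (27|43)=-1, (32|43)=-1; (−1)^{2·1·21}·(-1)^1·(-1)^2 = -1.
v=5: a=5^2·(≡3), b=5^-1·(≡2) mod 5; (3|5)=-1, (2|5)=-1; (−1)^{2·-1·2}·(-1)^-1·(-1)^2 = -1.
v=23: a=23^1·(≡19), b=23^2·(≡13) mod 23; (19|23)=-1, (13|23)=+1; (−1)^{1·2·11}·(-1)^2·(+1)^1 = +1.
v=7: a=7^5·(≡6), b=7^2·(≡2) mod 7; (6|7)=-1, (2|7)=+1; (−1)^{5·2·3}·(-1)^2·(+1)^5 = +1.
v=17: a=17^2·(≡9), b=17^1·(≡8) mod 17; (9|17)=+1, (8|17)=+1; (−1)^{2·1·8}·(+1)^1·(+1)^2 = +1.
v=3: a=3^-4·(≡2), b=3^-4·(≡2) mod 3; (2|3)=-1, (2|3)=-1; (−1)^{-4·-4·1}·(-1)^-4·(-1)^-4 = +1.
v=41: a=41^2·(≡31), b=41^1·(≡14) mod 41; (31|41)=+1, (14|41)=-1; (−1)^{2·1·20}·(+1)^1·(-1)^2 = +1.
v=∞: 2093 > 0 and -299710 < 0  ⇒  (a,b)_∞ = +1.
v=2: v_2(a)=4, v_2(b)=3; units ≡ 5, 1 (mod 8); ε·ε+αω+βω = 0·0+4·0+3·1 ≡ 1  ⇒  (a,b)_2 = -1.
v=13: a=13^1·(≡5), b=13^0·(≡11) mod 13; (5|13)=-1, (11|13)=-1; (−1)^{1·0·6}·(-1)^0·(-1)^1 = -1.
Ram(2093, -299710) = {2, 5, 13, 43}; no ℚ_2-point on the conic.

[2, 5, 13, 43]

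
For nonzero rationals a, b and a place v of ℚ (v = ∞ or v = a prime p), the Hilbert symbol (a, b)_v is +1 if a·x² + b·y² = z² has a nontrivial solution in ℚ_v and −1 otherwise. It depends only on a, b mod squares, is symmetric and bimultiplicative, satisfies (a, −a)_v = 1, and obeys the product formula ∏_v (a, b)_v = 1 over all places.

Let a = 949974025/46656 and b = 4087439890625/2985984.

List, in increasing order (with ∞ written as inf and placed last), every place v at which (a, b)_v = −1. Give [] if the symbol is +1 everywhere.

Mod squares: a ≡ 6409, b ≡ 377. Check v ∈ {∞, 2, 3, 5, 7, 11, 13, 17, 29}.
v=13: a=13^1·(≡12), b=13^1·(≡10) mod 13; (12|13)=+1, (10|13)=+1; (−1)^{1·1·6}·(+1)^1·(+1)^1 = +1.
v=29: a=29^1·(≡19), b=29^1·(≡4) mod 29; (19|29)=-1, (4|29)=+1; (−1)^{1·1·14}·(-1)^1·(+1)^1 = -1.
v=∞: 6409 > 0 and 377 > 0  ⇒  (a,b)_∞ = +1.
v=5: a=5^2·(≡1), b=5^6·(≡2) mod 5; (1|5)=+1, (2|5)=-1; (−1)^{2·6·2}·(+1)^6·(-1)^2 = +1.
v=3: a=3^-6·(≡1), b=3^-6·(≡2) mod 3; (1|3)=+1, (2|3)=-1; (−1)^{-6·-6·1}·(+1)^-6·(-1)^-6 = +1.
v=11: a=11^2·(≡10), b=11^0·(≡3) mod 11; (10|11)=-1, (3|11)=+1; (−1)^{2·0·5}·(-1)^0·(+1)^2 = +1.
v=2: v_2(a)=-6, v_2(b)=-12; units ≡ 1, 1 (mod 8); ε·ε+αω+βω = 0·0+-6·0+-12·0 ≡ 0  ⇒  (a,b)_2 = +1.
v=7: a=7^2·(≡4), b=7^4·(≡5) mod 7; (4|7)=+1, (5|7)=-1; (−1)^{2·4·3}·(+1)^4·(-1)^2 = +1.
v=17: a=17^1·(≡5), b=17^2·(≡12) mod 17; (5|17)=-1, (12|17)=-1; (−1)^{1·2·8}·(-1)^2·(-1)^1 = -1.
|Ram(6409, 377)| = 2, even; anisotropic at {17, 29}.

[17, 29]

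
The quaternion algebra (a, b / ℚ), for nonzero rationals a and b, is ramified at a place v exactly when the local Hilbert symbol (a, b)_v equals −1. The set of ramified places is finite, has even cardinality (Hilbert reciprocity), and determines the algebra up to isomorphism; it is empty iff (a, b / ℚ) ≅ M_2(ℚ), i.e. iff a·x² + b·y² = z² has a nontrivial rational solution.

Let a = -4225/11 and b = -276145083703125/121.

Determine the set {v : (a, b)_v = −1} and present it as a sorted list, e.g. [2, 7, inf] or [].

(a, b) ≡ (-11, -237133) mod (ℚ^×)²; places V = {2, 3, 5, 7, 11, 13, 17, 29, 37, ∞}.
(a,b)_13: α=2, u≡6; β=3, v≡6 (mod 13); (6|13)=-1, (6|13)=-1; sign (−1)^0·-1^3·-1^2 = -1.
(a,b)_2: α=0, β=0; u≡5, v≡3 (mod 8); ε(u)ε(v)=0·1, αω(v)=0·1, βω(u)=0·1; sum ≡ 0  ⇒  +1.
(a,b)_29: α=0, u≡14; β=1, v≡7 (mod 29); (14|29)=-1, (7|29)=+1; sign (−1)^0·-1^1·+1^0 = -1.
(a,b)_7: α=0, u≡6; β=2, v≡6 (mod 7); (6|7)=-1, (6|7)=-1; sign (−1)^0·-1^2·-1^0 = +1.
(a,b)_37: α=0, u≡33; β=1, v≡29 (mod 37); (33|37)=+1, (29|37)=-1; sign (−1)^0·+1^1·-1^0 = +1.
(a,b)_5: α=2, u≡1; β=6, v≡3 (mod 5); (1|5)=+1, (3|5)=-1; sign (−1)^0·+1^6·-1^2 = +1.
(a,b)_17: α=0, u≡10; β=1, v≡8 (mod 17); (10|17)=-1, (8|17)=+1; sign (−1)^0·-1^1·+1^0 = -1.
(a,b)_∞: sgn(-11)=−, sgn(-237133)=−, so -1.
(a,b)_3: α=0, u≡1; β=2, v≡2 (mod 3); (1|3)=+1, (2|3)=-1; sign (−1)^0·+1^2·-1^0 = +1.
(a,b)_11: α=-1, u≡10; β=-2, v≡1 (mod 11); (10|11)=-1, (1|11)=+1; sign (−1)^0·-1^-2·+1^-1 = +1.
(-11, -237133 / ℚ) ramifies at {13, 17, 29, ∞}: a division algebra.

[13, 17, 29, inf]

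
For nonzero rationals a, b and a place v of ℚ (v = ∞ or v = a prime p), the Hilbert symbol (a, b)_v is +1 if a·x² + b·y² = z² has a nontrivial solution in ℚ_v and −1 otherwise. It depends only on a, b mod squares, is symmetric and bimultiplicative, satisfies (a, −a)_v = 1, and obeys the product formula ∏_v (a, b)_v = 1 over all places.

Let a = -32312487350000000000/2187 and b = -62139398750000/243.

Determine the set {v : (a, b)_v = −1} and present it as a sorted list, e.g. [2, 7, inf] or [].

Mod squares: a ≡ -2805, b ≡ -36465. Check v ∈ {∞, 2, 3, 5, 11, 13, 17}.
v=17: a=17^1·(≡14), b=17^1·(≡6) mod 17; (14|17)=-1, (6|17)=-1; (−1)^{1·1·8}·(-1)^1·(-1)^1 = +1.
v=5: a=5^11·(≡1), b=5^7·(≡2) mod 5; (1|5)=+1, (2|5)=-1; (−1)^{11·7·2}·(+1)^7·(-1)^11 = -1.
v=13: a=13^4·(≡4), b=13^3·(≡3) mod 13; (4|13)=+1, (3|13)=+1; (−1)^{4·3·6}·(+1)^3·(+1)^4 = +1.
v=2: v_2(a)=10, v_2(b)=4; units ≡ 3, 7 (mod 8); ε·ε+αω+βω = 1·1+10·0+4·1 ≡ 1  ⇒  (a,b)_2 = -1.
v=11: a=11^3·(≡9), b=11^3·(≡6) mod 11; (9|11)=+1, (6|11)=-1; (−1)^{3·3·5}·(+1)^3·(-1)^3 = +1.
v=3: a=3^-7·(≡1), b=3^-5·(≡1) mod 3; (1|3)=+1, (1|3)=+1; (−1)^{-7·-5·1}·(+1)^-5·(+1)^-7 = -1.
v=∞: -2805 < 0 and -36465 < 0  ⇒  (a,b)_∞ = -1.
|Ram(-2805, -36465)| = 4, even; anisotropic at {2, 3, 5, ∞}.

[2, 3, 5, inf]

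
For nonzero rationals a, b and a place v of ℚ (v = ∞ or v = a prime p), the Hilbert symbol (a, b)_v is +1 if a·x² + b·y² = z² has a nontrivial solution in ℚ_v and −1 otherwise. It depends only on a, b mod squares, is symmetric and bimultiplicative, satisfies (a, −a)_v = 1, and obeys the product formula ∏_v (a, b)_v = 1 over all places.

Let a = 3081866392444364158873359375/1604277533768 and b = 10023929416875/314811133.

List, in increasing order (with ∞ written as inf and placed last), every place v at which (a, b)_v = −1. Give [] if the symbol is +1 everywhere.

[2, 17]

Mod squares: a ≡ 510, b ≡ 39. Check v ∈ {∞, 2, 3, 5, 7, 11, 13, 17, 19, 23, 29, 37, 41}.
v=37: a=37^-2·(≡17), b=37^-2·(≡35) mod 37; (17|37)=-1, (35|37)=-1; (−1)^{-2·-2·18}·(-1)^-2·(-1)^-2 = +1.
v=17: a=17^7·(≡16), b=17^4·(≡14) mod 17; (16|17)=+1, (14|17)=-1; (−1)^{7·4·8}·(+1)^4·(-1)^7 = -1.
v=7: a=7^-4·(≡5), b=7^-2·(≡2) mod 7; (5|7)=-1, (2|7)=+1; (−1)^{-4·-2·3}·(-1)^-2·(+1)^-4 = +1.
v=3: a=3^5·(≡2), b=3^1·(≡1) mod 3; (2|3)=-1, (1|3)=+1; (−1)^{5·1·1}·(-1)^1·(+1)^5 = +1.
v=29: a=29^2·(≡2), b=29^0·(≡3) mod 29; (2|29)=-1, (3|29)=-1; (−1)^{2·0·14}·(-1)^0·(-1)^2 = +1.
v=5: a=5^7·(≡3), b=5^4·(≡4) mod 5; (3|5)=-1, (4|5)=+1; (−1)^{7·4·2}·(-1)^4·(+1)^7 = +1.
v=19: a=19^-2·(≡9), b=19^-2·(≡4) mod 19; (9|19)=+1, (4|19)=+1; (−1)^{-2·-2·9}·(+1)^-2·(+1)^-2 = +1.
v=∞: 510 > 0 and 39 > 0  ⇒  (a,b)_∞ = +1.
v=11: a=11^0·(≡3), b=11^2·(≡10) mod 11; (3|11)=+1, (10|11)=-1; (−1)^{0·2·5}·(+1)^2·(-1)^0 = +1.
v=41: a=41^2·(≡1), b=41^0·(≡36) mod 41; (1|41)=+1, (36|41)=+1; (−1)^{2·0·20}·(+1)^0·(+1)^2 = +1.
v=23: a=23^4·(≡13), b=23^2·(≡16) mod 23; (13|23)=+1, (16|23)=+1; (−1)^{4·2·11}·(+1)^2·(+1)^4 = +1.
v=13: a=13^-2·(≡3), b=13^-1·(≡1) mod 13; (3|13)=+1, (1|13)=+1; (−1)^{-2·-1·6}·(+1)^-1·(+1)^-2 = +1.
v=2: v_2(a)=-3, v_2(b)=0; units ≡ 7, 7 (mod 8); ε·ε+αω+βω = 1·1+-3·0+0·0 ≡ 1  ⇒  (a,b)_2 = -1.
(510, 39 / ℚ) ramifies at {2, 17}: a division algebra.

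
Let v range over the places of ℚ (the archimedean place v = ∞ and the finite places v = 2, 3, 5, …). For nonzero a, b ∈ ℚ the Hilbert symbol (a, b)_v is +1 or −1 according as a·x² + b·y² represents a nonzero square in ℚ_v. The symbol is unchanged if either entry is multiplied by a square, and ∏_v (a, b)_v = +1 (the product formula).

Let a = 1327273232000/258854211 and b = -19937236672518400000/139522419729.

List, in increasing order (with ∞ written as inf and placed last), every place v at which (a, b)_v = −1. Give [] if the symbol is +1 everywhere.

(a, b) ≡ (1870, -10) mod (ℚ^×)²; places V = {2, 3, 5, 7, 11, 17, 47, ∞}.
(a,b)_3: α=-4, u≡1; β=-4, v≡2 (mod 3); (1|3)=+1, (2|3)=-1; sign (−1)^0·+1^-4·-1^-4 = +1.
(a,b)_2: α=7, β=11; u≡7, v≡3 (mod 8); ε(u)ε(v)=1·1, αω(v)=7·1, βω(u)=11·0; sum ≡ 0  ⇒  +1.
(a,b)_7: α=-4, u≡4; β=-6, v≡2 (mod 7); (4|7)=+1, (2|7)=+1; sign (−1)^0·+1^-6·+1^-4 = +1.
(a,b)_∞: sgn(1870)=+, sgn(-10)=−, so +1.
(a,b)_47: α=4, u≡8; β=6, v≡14 (mod 47); (8|47)=+1, (14|47)=+1; sign (−1)^0·+1^6·+1^4 = +1.
(a,b)_17: α=1, u≡4; β=2, v≡3 (mod 17); (4|17)=+1, (3|17)=-1; sign (−1)^0·+1^2·-1^1 = -1.
(a,b)_5: α=3, u≡1; β=5, v≡3 (mod 5); (1|5)=+1, (3|5)=-1; sign (−1)^0·+1^5·-1^3 = -1.
(a,b)_11: α=-3, u≡1; β=-4, v≡3 (mod 11); (1|11)=+1, (3|11)=+1; sign (−1)^0·+1^-4·+1^-3 = +1.
(1870, -10 / ℚ) ramifies at {5, 17}: a division algebra.

[5, 17]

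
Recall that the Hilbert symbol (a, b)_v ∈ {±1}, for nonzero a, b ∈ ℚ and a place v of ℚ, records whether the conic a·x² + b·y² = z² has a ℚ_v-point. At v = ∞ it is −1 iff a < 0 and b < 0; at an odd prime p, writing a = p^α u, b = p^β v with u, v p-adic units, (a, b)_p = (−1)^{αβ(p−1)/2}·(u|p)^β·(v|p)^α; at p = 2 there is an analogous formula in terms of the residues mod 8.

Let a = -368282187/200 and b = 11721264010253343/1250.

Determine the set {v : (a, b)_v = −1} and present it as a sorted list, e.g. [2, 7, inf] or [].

[2, 3, 19, 23]

Mod squares: a ≡ -34086, b ≡ 14. Check v ∈ {∞, 2, 3, 5, 7, 13, 19, 23}.
v=∞: -34086 < 0 and 14 > 0  ⇒  (a,b)_∞ = +1.
v=23: a=23^1·(≡2), b=23^2·(≡21) mod 23; (2|23)=+1, (21|23)=-1; (−1)^{1·2·11}·(+1)^2·(-1)^1 = -1.
v=2: v_2(a)=-3, v_2(b)=-1; units ≡ 5, 7 (mod 8); ε·ε+αω+βω = 0·1+-3·0+-1·1 ≡ 1  ⇒  (a,b)_2 = -1.
v=5: a=5^-2·(≡1), b=5^-4·(≡4) mod 5; (1|5)=+1, (4|5)=+1; (−1)^{-2·-4·2}·(+1)^-4·(+1)^-2 = +1.
v=19: a=19^1·(≡9), b=19^2·(≡15) mod 19; (9|19)=+1, (15|19)=-1; (−1)^{1·2·9}·(+1)^2·(-1)^1 = -1.
v=3: a=3^3·(≡2), b=3^2·(≡2) mod 3; (2|3)=-1, (2|3)=-1; (−1)^{3·2·1}·(-1)^2·(-1)^3 = -1.
v=7: a=7^4·(≡1), b=7^9·(≡1) mod 7; (1|7)=+1, (1|7)=+1; (−1)^{4·9·3}·(+1)^9·(+1)^4 = +1.
v=13: a=13^1·(≡9), b=13^2·(≡3) mod 13; (9|13)=+1, (3|13)=+1; (−1)^{1·2·6}·(+1)^2·(+1)^1 = +1.
(-34086, 14 / ℚ) ramifies at {2, 3, 19, 23}: a division algebra.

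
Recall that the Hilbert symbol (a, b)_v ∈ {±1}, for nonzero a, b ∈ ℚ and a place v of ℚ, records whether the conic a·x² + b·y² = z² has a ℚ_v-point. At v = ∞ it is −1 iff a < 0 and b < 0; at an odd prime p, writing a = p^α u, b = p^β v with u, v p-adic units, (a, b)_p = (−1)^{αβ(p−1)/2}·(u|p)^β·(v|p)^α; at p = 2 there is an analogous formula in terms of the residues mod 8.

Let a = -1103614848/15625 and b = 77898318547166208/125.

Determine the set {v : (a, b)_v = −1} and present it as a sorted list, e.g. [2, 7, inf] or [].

Mod squares: a ≡ -798, b ≡ 1365. Check v ∈ {∞, 2, 3, 5, 7, 13, 19}.
v=5: a=5^-6·(≡2), b=5^-3·(≡3) mod 5; (2|5)=-1, (3|5)=-1; (−1)^{-6·-3·2}·(-1)^-3·(-1)^-6 = -1.
v=3: a=3^3·(≡1), b=3^9·(≡2) mod 3; (1|3)=+1, (2|3)=-1; (−1)^{3·9·1}·(+1)^9·(-1)^3 = +1.
v=2: v_2(a)=7, v_2(b)=10; units ≡ 1, 5 (mod 8); ε·ε+αω+βω = 0·0+7·1+10·0 ≡ 1  ⇒  (a,b)_2 = -1.
v=19: a=19^1·(≡14), b=19^2·(≡1) mod 19; (14|19)=-1, (1|19)=+1; (−1)^{1·2·9}·(-1)^2·(+1)^1 = +1.
v=13: a=13^0·(≡11), b=13^1·(≡10) mod 13; (11|13)=-1, (10|13)=+1; (−1)^{0·1·6}·(-1)^1·(+1)^0 = -1.
v=7: a=7^5·(≡3), b=7^7·(≡6) mod 7; (3|7)=-1, (6|7)=-1; (−1)^{5·7·3}·(-1)^7·(-1)^5 = -1.
v=∞: -798 < 0 and 1365 > 0  ⇒  (a,b)_∞ = +1.
|Ram(-798, 1365)| = 4, even; anisotropic at {2, 5, 7, 13}.

[2, 5, 7, 13]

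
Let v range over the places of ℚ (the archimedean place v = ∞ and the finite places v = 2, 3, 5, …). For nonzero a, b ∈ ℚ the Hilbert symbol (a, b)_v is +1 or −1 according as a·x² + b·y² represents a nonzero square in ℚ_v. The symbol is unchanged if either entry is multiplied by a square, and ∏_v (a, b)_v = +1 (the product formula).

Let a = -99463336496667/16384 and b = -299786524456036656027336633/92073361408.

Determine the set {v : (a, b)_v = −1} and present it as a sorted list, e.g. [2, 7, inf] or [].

[3, inf]

(a, b) ≡ (-4147, -231) mod (ℚ^×)²; places V = {2, 3, 7, 11, 13, 19, 29, ∞}.
(a,b)_19: α=4, u≡10; β=8, v≡1 (mod 19); (10|19)=-1, (1|19)=+1; sign (−1)^0·-1^8·+1^4 = +1.
(a,b)_3: α=2, u≡2; β=3, v≡1 (mod 3); (2|3)=-1, (1|3)=+1; sign (−1)^0·-1^3·+1^2 = -1.
(a,b)_∞: sgn(-4147)=−, sgn(-231)=−, so -1.
(a,b)_2: α=-14, β=-28; u≡5, v≡1 (mod 8); ε(u)ε(v)=0·0, αω(v)=-14·0, βω(u)=-28·1; sum ≡ 0  ⇒  +1.
(a,b)_13: α=3, u≡5; β=6, v≡3 (mod 13); (5|13)=-1, (3|13)=+1; sign (−1)^0·-1^6·+1^3 = +1.
(a,b)_11: α=3, u≡6; β=5, v≡5 (mod 11); (6|11)=-1, (5|11)=+1; sign (−1)^1·-1^5·+1^3 = +1.
(a,b)_29: α=1, u≡12; β=2, v≡13 (mod 29); (12|29)=-1, (13|29)=+1; sign (−1)^0·-1^2·+1^1 = +1.
(a,b)_7: α=0, u≡1; β=-3, v≡4 (mod 7); (1|7)=+1, (4|7)=+1; sign (−1)^0·+1^-3·+1^0 = +1.
Ram(-4147, -231) = {3, ∞}; no ℚ_3-point on the conic.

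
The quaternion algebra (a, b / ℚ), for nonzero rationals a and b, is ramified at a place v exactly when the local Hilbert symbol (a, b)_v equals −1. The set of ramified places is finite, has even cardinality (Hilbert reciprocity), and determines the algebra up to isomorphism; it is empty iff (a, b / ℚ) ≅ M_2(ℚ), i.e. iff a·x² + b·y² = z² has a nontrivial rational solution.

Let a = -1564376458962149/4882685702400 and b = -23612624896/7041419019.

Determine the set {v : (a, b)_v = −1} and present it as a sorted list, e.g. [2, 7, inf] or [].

Mod squares: a ≡ -29, b ≡ -19. Check v ∈ {∞, 2, 3, 5, 7, 11, 19, 23, 29, 31}.
v=19: a=19^2·(≡1), b=19^-1·(≡15) mod 19; (1|19)=+1, (15|19)=-1; (−1)^{2·-1·9}·(+1)^-1·(-1)^2 = +1.
v=3: a=3^-8·(≡1), b=3^-6·(≡2) mod 3; (1|3)=+1, (2|3)=-1; (−1)^{-8·-6·1}·(+1)^-6·(-1)^-8 = +1.
v=7: a=7^10·(≡6), b=7^8·(≡4) mod 7; (6|7)=-1, (4|7)=+1; (−1)^{10·8·3}·(-1)^8·(+1)^10 = +1.
v=∞: -29 < 0 and -19 < 0  ⇒  (a,b)_∞ = -1.
v=29: a=29^1·(≡23), b=29^0·(≡14) mod 29; (23|29)=+1, (14|29)=-1; (−1)^{1·0·14}·(+1)^0·(-1)^1 = -1.
v=2: v_2(a)=-8, v_2(b)=12; units ≡ 3, 5 (mod 8); ε·ε+αω+βω = 1·0+-8·1+12·1 ≡ 0  ⇒  (a,b)_2 = +1.
v=23: a=23^2·(≡17), b=23^-2·(≡12) mod 23; (17|23)=-1, (12|23)=+1; (−1)^{2·-2·11}·(-1)^-2·(+1)^2 = +1.
v=5: a=5^-2·(≡1), b=5^0·(≡1) mod 5; (1|5)=+1, (1|5)=+1; (−1)^{-2·0·2}·(+1)^0·(+1)^-2 = +1.
v=11: a=11^-2·(≡9), b=11^0·(≡1) mod 11; (9|11)=+1, (1|11)=+1; (−1)^{-2·0·5}·(+1)^0·(+1)^-2 = +1.
v=31: a=31^-2·(≡5), b=31^-2·(≡24) mod 31; (5|31)=+1, (24|31)=-1; (−1)^{-2·-2·15}·(+1)^-2·(-1)^-2 = +1.
|Ram(-29, -19)| = 2, even; anisotropic at {29, ∞}.

[29, inf]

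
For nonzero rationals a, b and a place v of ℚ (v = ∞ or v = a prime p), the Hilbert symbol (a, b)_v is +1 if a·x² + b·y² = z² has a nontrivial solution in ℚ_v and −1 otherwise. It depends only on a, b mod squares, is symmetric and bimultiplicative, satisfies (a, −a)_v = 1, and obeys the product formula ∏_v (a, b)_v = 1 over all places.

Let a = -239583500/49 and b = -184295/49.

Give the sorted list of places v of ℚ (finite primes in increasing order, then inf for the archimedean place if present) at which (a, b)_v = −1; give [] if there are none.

Mod squares: a ≡ -2395835, b ≡ -184295. Check v ∈ {∞, 2, 5, 7, 13, 29, 31, 41}.
v=5: a=5^3·(≡3), b=5^1·(≡4) mod 5; (3|5)=-1, (4|5)=+1; (−1)^{3·1·2}·(-1)^1·(+1)^3 = -1.
v=13: a=13^1·(≡8), b=13^0·(≡11) mod 13; (8|13)=-1, (11|13)=-1; (−1)^{1·0·6}·(-1)^0·(-1)^1 = -1.
v=31: a=31^1·(≡13), b=31^1·(≡9) mod 31; (13|31)=-1, (9|31)=+1; (−1)^{1·1·15}·(-1)^1·(+1)^1 = +1.
v=∞: -2395835 < 0 and -184295 < 0  ⇒  (a,b)_∞ = -1.
v=29: a=29^1·(≡1), b=29^1·(≡23) mod 29; (1|29)=+1, (23|29)=+1; (−1)^{1·1·14}·(+1)^1·(+1)^1 = +1.
v=2: v_2(a)=2, v_2(b)=0; units ≡ 5, 1 (mod 8); ε·ε+αω+βω = 0·0+2·0+0·1 ≡ 0  ⇒  (a,b)_2 = +1.
v=41: a=41^1·(≡39), b=41^1·(≡7) mod 41; (39|41)=+1, (7|41)=-1; (−1)^{1·1·20}·(+1)^1·(-1)^1 = -1.
v=7: a=7^-2·(≡5), b=7^-2·(≡1) mod 7; (5|7)=-1, (1|7)=+1; (−1)^{-2·-2·3}·(-1)^-2·(+1)^-2 = +1.
|Ram(-2395835, -184295)| = 4, even; anisotropic at {5, 13, 41, ∞}.

[5, 13, 41, inf]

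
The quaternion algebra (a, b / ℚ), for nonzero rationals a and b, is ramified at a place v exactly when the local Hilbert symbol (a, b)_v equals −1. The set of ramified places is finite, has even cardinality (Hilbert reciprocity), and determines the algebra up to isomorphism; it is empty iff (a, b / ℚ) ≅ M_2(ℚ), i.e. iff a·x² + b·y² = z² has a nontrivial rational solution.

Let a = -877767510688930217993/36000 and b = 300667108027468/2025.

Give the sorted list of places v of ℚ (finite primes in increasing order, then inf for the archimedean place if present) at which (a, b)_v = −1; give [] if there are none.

Mod squares: a ≡ -45696170, b ≡ 667. Check v ∈ {∞, 2, 3, 5, 7, 13, 17, 23, 29, 31}.
v=13: a=13^3·(≡11), b=13^2·(≡1) mod 13; (11|13)=-1, (1|13)=+1; (−1)^{3·2·6}·(-1)^2·(+1)^3 = +1.
v=5: a=5^-3·(≡4), b=5^-2·(≡3) mod 5; (4|5)=+1, (3|5)=-1; (−1)^{-3·-2·2}·(+1)^-2·(-1)^-3 = -1.
v=29: a=29^1·(≡14), b=29^1·(≡4) mod 29; (14|29)=-1, (4|29)=+1; (−1)^{1·1·14}·(-1)^1·(+1)^1 = -1.
v=17: a=17^7·(≡8), b=17^2·(≡1) mod 17; (8|17)=+1, (1|17)=+1; (−1)^{7·2·8}·(+1)^2·(+1)^7 = +1.
v=∞: -45696170 < 0 and 667 > 0  ⇒  (a,b)_∞ = +1.
v=3: a=3^-2·(≡1), b=3^-4·(≡1) mod 3; (1|3)=+1, (1|3)=+1; (−1)^{-2·-4·1}·(+1)^-4·(+1)^-2 = +1.
v=31: a=31^3·(≡17), b=31^2·(≡20) mod 31; (17|31)=-1, (20|31)=+1; (−1)^{3·2·15}·(-1)^2·(+1)^3 = +1.
v=7: a=7^2·(≡6), b=7^4·(≡2) mod 7; (6|7)=-1, (2|7)=+1; (−1)^{2·4·3}·(-1)^4·(+1)^2 = +1.
v=23: a=23^1·(≡14), b=23^1·(≡12) mod 23; (14|23)=-1, (12|23)=+1; (−1)^{1·1·11}·(-1)^1·(+1)^1 = +1.
v=2: v_2(a)=-5, v_2(b)=2; units ≡ 3, 3 (mod 8); ε·ε+αω+βω = 1·1+-5·1+2·1 ≡ 0  ⇒  (a,b)_2 = +1.
Ram(-45696170, 667) = {5, 29}; no ℚ_5-point on the conic.

[5, 29]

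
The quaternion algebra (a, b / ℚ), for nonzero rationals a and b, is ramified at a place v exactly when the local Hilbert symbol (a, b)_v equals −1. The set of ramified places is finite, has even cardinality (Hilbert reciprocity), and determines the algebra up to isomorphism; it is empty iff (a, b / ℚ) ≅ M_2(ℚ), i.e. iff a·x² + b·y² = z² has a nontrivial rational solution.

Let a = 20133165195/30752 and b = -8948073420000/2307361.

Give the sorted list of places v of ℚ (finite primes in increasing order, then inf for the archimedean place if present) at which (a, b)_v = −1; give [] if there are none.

[2, 5, 13, 17]

Mod squares: a ≡ 24310, b ≡ -4862. Check v ∈ {∞, 2, 3, 5, 7, 11, 13, 17, 31}.
v=2: v_2(a)=-5, v_2(b)=5; units ≡ 3, 1 (mod 8); ε·ε+αω+βω = 1·0+-5·0+5·1 ≡ 1  ⇒  (a,b)_2 = -1.
v=5: a=5^1·(≡2), b=5^4·(≡3) mod 5; (2|5)=-1, (3|5)=-1; (−1)^{1·4·2}·(-1)^4·(-1)^1 = -1.
v=∞: 24310 > 0 and -4862 < 0  ⇒  (a,b)_∞ = +1.
v=11: a=11^3·(≡2), b=11^3·(≡5) mod 11; (2|11)=-1, (5|11)=+1; (−1)^{3·3·5}·(-1)^3·(+1)^3 = +1.
v=17: a=17^1·(≡9), b=17^1·(≡11) mod 17; (9|17)=+1, (11|17)=-1; (−1)^{1·1·8}·(+1)^1·(-1)^1 = -1.
v=7: a=7^0·(≡3), b=7^-4·(≡3) mod 7; (3|7)=-1, (3|7)=-1; (−1)^{0·-4·3}·(-1)^-4·(-1)^0 = +1.
v=3: a=3^4·(≡1), b=3^2·(≡1) mod 3; (1|3)=+1, (1|3)=+1; (−1)^{4·2·1}·(+1)^2·(+1)^4 = +1.
v=31: a=31^-2·(≡24), b=31^-2·(≡19) mod 31; (24|31)=-1, (19|31)=+1; (−1)^{-2·-2·15}·(-1)^-2·(+1)^-2 = +1.
v=13: a=13^3·(≡2), b=13^3·(≡3) mod 13; (2|13)=-1, (3|13)=+1; (−1)^{3·3·6}·(-1)^3·(+1)^3 = -1.
(24310, -4862 / ℚ) ramifies at {2, 5, 13, 17}: a division algebra.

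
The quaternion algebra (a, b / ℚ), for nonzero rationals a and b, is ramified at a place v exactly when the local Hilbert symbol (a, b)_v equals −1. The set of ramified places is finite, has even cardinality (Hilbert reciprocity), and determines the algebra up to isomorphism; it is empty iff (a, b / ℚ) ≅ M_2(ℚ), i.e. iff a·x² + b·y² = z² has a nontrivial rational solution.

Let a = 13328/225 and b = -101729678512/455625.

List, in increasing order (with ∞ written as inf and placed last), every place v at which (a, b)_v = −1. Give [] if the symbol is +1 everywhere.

Mod squares: a ≡ 17, b ≡ -187. Check v ∈ {∞, 2, 3, 5, 7, 11, 17}.
v=17: a=17^1·(≡9), b=17^3·(≡6) mod 17; (9|17)=+1, (6|17)=-1; (−1)^{1·3·8}·(+1)^3·(-1)^1 = -1.
v=5: a=5^-2·(≡2), b=5^-4·(≡2) mod 5; (2|5)=-1, (2|5)=-1; (−1)^{-2·-4·2}·(-1)^-4·(-1)^-2 = +1.
v=3: a=3^-2·(≡2), b=3^-6·(≡2) mod 3; (2|3)=-1, (2|3)=-1; (−1)^{-2·-6·1}·(-1)^-6·(-1)^-2 = +1.
v=2: v_2(a)=4, v_2(b)=4; units ≡ 1, 5 (mod 8); ε·ε+αω+βω = 0·0+4·1+4·0 ≡ 0  ⇒  (a,b)_2 = +1.
v=∞: 17 > 0 and -187 < 0  ⇒  (a,b)_∞ = +1.
v=7: a=7^2·(≡6), b=7^6·(≡4) mod 7; (6|7)=-1, (4|7)=+1; (−1)^{2·6·3}·(-1)^6·(+1)^2 = +1.
v=11: a=11^0·(≡8), b=11^1·(≡5) mod 11; (8|11)=-1, (5|11)=+1; (−1)^{0·1·5}·(-1)^1·(+1)^0 = -1.
Ram(17, -187) = {11, 17}; no ℚ_11-point on the conic.

[11, 17]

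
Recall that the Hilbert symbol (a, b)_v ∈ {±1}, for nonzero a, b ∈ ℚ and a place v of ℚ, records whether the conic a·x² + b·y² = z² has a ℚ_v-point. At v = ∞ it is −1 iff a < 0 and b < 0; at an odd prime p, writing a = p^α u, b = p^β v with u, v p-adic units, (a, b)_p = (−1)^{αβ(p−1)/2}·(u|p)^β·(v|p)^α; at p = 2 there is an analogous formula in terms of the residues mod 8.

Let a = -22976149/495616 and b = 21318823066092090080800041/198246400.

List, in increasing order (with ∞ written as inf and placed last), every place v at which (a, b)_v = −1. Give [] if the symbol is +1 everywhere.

Mod squares: a ≡ -468901, b ≡ 1. Check v ∈ {∞, 2, 3, 5, 7, 11, 19, 23, 29, 37}.
v=5: a=5^0·(≡1), b=5^-2·(≡1) mod 5; (1|5)=+1, (1|5)=+1; (−1)^{0·-2·2}·(+1)^-2·(+1)^0 = +1.
v=11: a=11^-2·(≡6), b=11^-2·(≡5) mod 11; (6|11)=-1, (5|11)=+1; (−1)^{-2·-2·5}·(-1)^-2·(+1)^-2 = +1.
v=7: a=7^2·(≡4), b=7^2·(≡1) mod 7; (4|7)=+1, (1|7)=+1; (−1)^{2·2·3}·(+1)^2·(+1)^2 = +1.
v=29: a=29^1·(≡24), b=29^4·(≡20) mod 29; (24|29)=+1, (20|29)=+1; (−1)^{1·4·14}·(+1)^4·(+1)^1 = +1.
v=37: a=37^1·(≡31), b=37^4·(≡3) mod 37; (31|37)=-1, (3|37)=+1; (−1)^{1·4·18}·(-1)^4·(+1)^1 = +1.
v=23: a=23^1·(≡15), b=23^4·(≡13) mod 23; (15|23)=-1, (13|23)=+1; (−1)^{1·4·11}·(-1)^4·(+1)^1 = +1.
v=2: v_2(a)=-12, v_2(b)=-16; units ≡ 3, 1 (mod 8); ε·ε+αω+βω = 1·0+-12·0+-16·1 ≡ 0  ⇒  (a,b)_2 = +1.
v=3: a=3^0·(≡2), b=3^2·(≡1) mod 3; (2|3)=-1, (1|3)=+1; (−1)^{0·2·1}·(-1)^2·(+1)^0 = +1.
v=∞: -468901 < 0 and 1 > 0  ⇒  (a,b)_∞ = +1.
v=19: a=19^1·(≡3), b=19^4·(≡7) mod 19; (3|19)=-1, (7|19)=+1; (−1)^{1·4·9}·(-1)^4·(+1)^1 = +1.
Every local symbol is +1, so the conic -468901·x² + 1·y² = z² has ℚ_v-points for all v and hence a ℚ-point; (a, b / ℚ) ≅ M_2(ℚ).

[]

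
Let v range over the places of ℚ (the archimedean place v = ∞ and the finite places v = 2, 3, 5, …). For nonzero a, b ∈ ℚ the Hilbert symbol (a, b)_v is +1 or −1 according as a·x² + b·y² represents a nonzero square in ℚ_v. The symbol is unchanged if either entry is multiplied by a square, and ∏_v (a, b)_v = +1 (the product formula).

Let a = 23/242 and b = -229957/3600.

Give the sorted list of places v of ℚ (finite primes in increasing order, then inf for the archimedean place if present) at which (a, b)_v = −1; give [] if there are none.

(a, b) ≡ (46, -13) mod (ℚ^×)²; places V = {2, 3, 5, 7, 11, 13, 19, 23, ∞}.
(a,b)_5: α=0, u≡4; β=-2, v≡2 (mod 5); (4|5)=+1, (2|5)=-1; sign (−1)^0·+1^-2·-1^0 = +1.
(a,b)_13: α=0, u≡11; β=1, v≡9 (mod 13); (11|13)=-1, (9|13)=+1; sign (−1)^0·-1^1·+1^0 = -1.
(a,b)_2: α=-1, β=-4; u≡7, v≡3 (mod 8); ε(u)ε(v)=1·1, αω(v)=-1·1, βω(u)=-4·0; sum ≡ 0  ⇒  +1.
(a,b)_19: α=0, u≡3; β=2, v≡1 (mod 19); (3|19)=-1, (1|19)=+1; sign (−1)^0·-1^2·+1^0 = +1.
(a,b)_11: α=-2, u≡6; β=0, v≡3 (mod 11); (6|11)=-1, (3|11)=+1; sign (−1)^0·-1^0·+1^-2 = +1.
(a,b)_3: α=0, u≡1; β=-2, v≡2 (mod 3); (1|3)=+1, (2|3)=-1; sign (−1)^0·+1^-2·-1^0 = +1.
(a,b)_23: α=1, u≡2; β=0, v≡17 (mod 23); (2|23)=+1, (17|23)=-1; sign (−1)^0·+1^0·-1^1 = -1.
(a,b)_7: α=0, u≡4; β=2, v≡2 (mod 7); (4|7)=+1, (2|7)=+1; sign (−1)^0·+1^2·+1^0 = +1.
(a,b)_∞: sgn(46)=+, sgn(-13)=−, so +1.
(46, -13 / ℚ) ramifies at {13, 23}: a division algebra.

[13, 23]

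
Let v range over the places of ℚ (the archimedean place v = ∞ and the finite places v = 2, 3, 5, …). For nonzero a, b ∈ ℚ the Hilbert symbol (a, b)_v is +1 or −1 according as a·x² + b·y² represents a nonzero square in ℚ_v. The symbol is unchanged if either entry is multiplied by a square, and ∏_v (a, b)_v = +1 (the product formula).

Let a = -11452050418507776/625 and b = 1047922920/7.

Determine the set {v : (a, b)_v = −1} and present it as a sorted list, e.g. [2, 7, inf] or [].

Mod squares: a ≡ -66, b ≡ 2310. Check v ∈ {∞, 2, 3, 5, 7, 11}.
v=∞: -66 < 0 and 2310 > 0  ⇒  (a,b)_∞ = +1.
v=5: a=5^-4·(≡4), b=5^1·(≡2) mod 5; (4|5)=+1, (2|5)=-1; (−1)^{-4·1·2}·(+1)^1·(-1)^-4 = +1.
v=11: a=11^5·(≡5), b=11^3·(≡4) mod 11; (5|11)=+1, (4|11)=+1; (−1)^{5·3·5}·(+1)^3·(+1)^5 = -1.
v=3: a=3^11·(≡2), b=3^9·(≡2) mod 3; (2|3)=-1, (2|3)=-1; (−1)^{11·9·1}·(-1)^9·(-1)^11 = -1.
v=2: v_2(a)=13, v_2(b)=3; units ≡ 7, 3 (mod 8); ε·ε+αω+βω = 1·1+13·1+3·0 ≡ 0  ⇒  (a,b)_2 = +1.
v=7: a=7^2·(≡4), b=7^-1·(≡2) mod 7; (4|7)=+1, (2|7)=+1; (−1)^{2·-1·3}·(+1)^-1·(+1)^2 = +1.
(-66, 2310 / ℚ) ramifies at {3, 11}: a division algebra.

[3, 11]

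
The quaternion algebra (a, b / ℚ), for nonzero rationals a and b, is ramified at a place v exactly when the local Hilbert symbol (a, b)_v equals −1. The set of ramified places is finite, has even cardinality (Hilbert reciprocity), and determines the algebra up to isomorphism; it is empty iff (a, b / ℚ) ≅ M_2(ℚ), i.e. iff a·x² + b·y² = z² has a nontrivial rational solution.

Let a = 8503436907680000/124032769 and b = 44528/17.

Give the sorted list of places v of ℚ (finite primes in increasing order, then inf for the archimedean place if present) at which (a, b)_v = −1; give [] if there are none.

(a, b) ≡ (17, 391) mod (ℚ^×)²; places V = {2, 5, 7, 11, 13, 17, 23, 37, 43, ∞}.
(a,b)_17: α=3, u≡4; β=-1, v≡5 (mod 17); (4|17)=+1, (5|17)=-1; sign (−1)^0·+1^-1·-1^3 = -1.
(a,b)_7: α=-2, u≡5; β=0, v≡5 (mod 7); (5|7)=-1, (5|7)=-1; sign (−1)^0·-1^0·-1^-2 = +1.
(a,b)_2: α=8, β=4; u≡1, v≡7 (mod 8); ε(u)ε(v)=0·1, αω(v)=8·0, βω(u)=4·0; sum ≡ 0  ⇒  +1.
(a,b)_5: α=4, u≡2; β=0, v≡4 (mod 5); (2|5)=-1, (4|5)=+1; sign (−1)^0·-1^0·+1^4 = +1.
(a,b)_13: α=2, u≡9; β=0, v≡4 (mod 13); (9|13)=+1, (4|13)=+1; sign (−1)^0·+1^0·+1^2 = +1.
(a,b)_∞: sgn(17)=+, sgn(391)=+, so +1.
(a,b)_43: α=-2, u≡24; β=0, v≡14 (mod 43); (24|43)=+1, (14|43)=+1; sign (−1)^0·+1^0·+1^-2 = +1.
(a,b)_11: α=2, u≡10; β=2, v≡10 (mod 11); (10|11)=-1, (10|11)=-1; sign (−1)^0·-1^2·-1^2 = +1.
(a,b)_37: α=-2, u≡17; β=0, v≡1 (mod 37); (17|37)=-1, (1|37)=+1; sign (−1)^0·-1^0·+1^-2 = +1.
(a,b)_23: α=2, u≡7; β=1, v≡7 (mod 23); (7|23)=-1, (7|23)=-1; sign (−1)^0·-1^1·-1^2 = -1.
(17, 391 / ℚ) ramifies at {17, 23}: a division algebra.

[17, 23]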